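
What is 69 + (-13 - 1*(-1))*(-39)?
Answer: 537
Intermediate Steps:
69 + (-13 - 1*(-1))*(-39) = 69 + (-13 + 1)*(-39) = 69 - 12*(-39) = 69 + 468 = 537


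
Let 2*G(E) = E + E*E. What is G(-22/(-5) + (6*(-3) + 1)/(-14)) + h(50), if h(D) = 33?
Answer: 505359/9800 ≈ 51.567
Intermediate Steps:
G(E) = E/2 + E²/2 (G(E) = (E + E*E)/2 = (E + E²)/2 = E/2 + E²/2)
G(-22/(-5) + (6*(-3) + 1)/(-14)) + h(50) = (-22/(-5) + (6*(-3) + 1)/(-14))*(1 + (-22/(-5) + (6*(-3) + 1)/(-14)))/2 + 33 = (-22*(-⅕) + (-18 + 1)*(-1/14))*(1 + (-22*(-⅕) + (-18 + 1)*(-1/14)))/2 + 33 = (22/5 - 17*(-1/14))*(1 + (22/5 - 17*(-1/14)))/2 + 33 = (22/5 + 17/14)*(1 + (22/5 + 17/14))/2 + 33 = (½)*(393/70)*(1 + 393/70) + 33 = (½)*(393/70)*(463/70) + 33 = 181959/9800 + 33 = 505359/9800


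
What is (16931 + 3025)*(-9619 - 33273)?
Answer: -855952752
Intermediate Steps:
(16931 + 3025)*(-9619 - 33273) = 19956*(-42892) = -855952752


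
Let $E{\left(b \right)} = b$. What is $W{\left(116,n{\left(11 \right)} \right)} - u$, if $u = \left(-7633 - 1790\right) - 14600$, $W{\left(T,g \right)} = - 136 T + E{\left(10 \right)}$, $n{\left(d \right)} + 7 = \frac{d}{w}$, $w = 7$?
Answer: $8257$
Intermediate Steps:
$n{\left(d \right)} = -7 + \frac{d}{7}$
$W{\left(T,g \right)} = 10 - 136 T$ ($W{\left(T,g \right)} = - 136 T + 10 = 10 - 136 T$)
$u = -24023$ ($u = -9423 - 14600 = -24023$)
$W{\left(116,n{\left(11 \right)} \right)} - u = \left(10 - 15776\right) - -24023 = \left(10 - 15776\right) + 24023 = -15766 + 24023 = 8257$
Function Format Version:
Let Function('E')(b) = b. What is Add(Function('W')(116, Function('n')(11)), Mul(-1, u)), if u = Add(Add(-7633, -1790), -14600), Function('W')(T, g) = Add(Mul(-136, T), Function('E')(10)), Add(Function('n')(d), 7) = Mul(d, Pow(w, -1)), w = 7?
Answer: 8257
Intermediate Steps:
Function('n')(d) = Add(-7, Mul(Rational(1, 7), d)) (Function('n')(d) = Add(-7, Mul(d, Pow(7, -1))) = Add(-7, Mul(d, Rational(1, 7))) = Add(-7, Mul(Rational(1, 7), d)))
Function('W')(T, g) = Add(10, Mul(-136, T)) (Function('W')(T, g) = Add(Mul(-136, T), 10) = Add(10, Mul(-136, T)))
u = -24023 (u = Add(-9423, -14600) = -24023)
Add(Function('W')(116, Function('n')(11)), Mul(-1, u)) = Add(Add(10, Mul(-136, 116)), Mul(-1, -24023)) = Add(Add(10, -15776), 24023) = Add(-15766, 24023) = 8257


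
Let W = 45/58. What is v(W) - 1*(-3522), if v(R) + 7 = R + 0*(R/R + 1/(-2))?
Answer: 203915/58 ≈ 3515.8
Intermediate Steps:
W = 45/58 (W = 45*(1/58) = 45/58 ≈ 0.77586)
v(R) = -7 + R (v(R) = -7 + (R + 0*(R/R + 1/(-2))) = -7 + (R + 0*(1 + 1*(-1/2))) = -7 + (R + 0*(1 - 1/2)) = -7 + (R + 0*(1/2)) = -7 + (R + 0) = -7 + R)
v(W) - 1*(-3522) = (-7 + 45/58) - 1*(-3522) = -361/58 + 3522 = 203915/58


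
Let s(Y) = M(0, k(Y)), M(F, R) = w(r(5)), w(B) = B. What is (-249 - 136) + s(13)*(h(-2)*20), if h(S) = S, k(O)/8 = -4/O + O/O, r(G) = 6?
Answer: -625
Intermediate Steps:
k(O) = 8 - 32/O (k(O) = 8*(-4/O + O/O) = 8*(-4/O + 1) = 8*(1 - 4/O) = 8 - 32/O)
M(F, R) = 6
s(Y) = 6
(-249 - 136) + s(13)*(h(-2)*20) = (-249 - 136) + 6*(-2*20) = -385 + 6*(-40) = -385 - 240 = -625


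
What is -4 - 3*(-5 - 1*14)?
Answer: 53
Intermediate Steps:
-4 - 3*(-5 - 1*14) = -4 - 3*(-5 - 14) = -4 - 3*(-19) = -4 + 57 = 53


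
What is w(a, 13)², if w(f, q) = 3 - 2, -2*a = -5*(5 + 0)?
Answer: 1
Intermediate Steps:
a = 25/2 (a = -(-5)*(5 + 0)/2 = -(-5)*5/2 = -½*(-25) = 25/2 ≈ 12.500)
w(f, q) = 1
w(a, 13)² = 1² = 1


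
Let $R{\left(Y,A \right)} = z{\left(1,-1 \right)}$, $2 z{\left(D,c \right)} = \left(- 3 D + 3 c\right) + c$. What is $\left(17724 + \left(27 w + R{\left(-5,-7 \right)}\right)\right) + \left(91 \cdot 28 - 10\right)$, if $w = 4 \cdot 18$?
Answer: $\frac{44405}{2} \approx 22203.0$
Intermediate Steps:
$w = 72$
$z{\left(D,c \right)} = 2 c - \frac{3 D}{2}$ ($z{\left(D,c \right)} = \frac{\left(- 3 D + 3 c\right) + c}{2} = \frac{- 3 D + 4 c}{2} = 2 c - \frac{3 D}{2}$)
$R{\left(Y,A \right)} = - \frac{7}{2}$ ($R{\left(Y,A \right)} = 2 \left(-1\right) - \frac{3}{2} = -2 - \frac{3}{2} = - \frac{7}{2}$)
$\left(17724 + \left(27 w + R{\left(-5,-7 \right)}\right)\right) + \left(91 \cdot 28 - 10\right) = \left(17724 + \left(27 \cdot 72 - \frac{7}{2}\right)\right) + \left(91 \cdot 28 - 10\right) = \left(17724 + \left(1944 - \frac{7}{2}\right)\right) + \left(2548 - 10\right) = \left(17724 + \frac{3881}{2}\right) + 2538 = \frac{39329}{2} + 2538 = \frac{44405}{2}$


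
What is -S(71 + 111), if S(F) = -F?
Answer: 182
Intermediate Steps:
-S(71 + 111) = -(-1)*(71 + 111) = -(-1)*182 = -1*(-182) = 182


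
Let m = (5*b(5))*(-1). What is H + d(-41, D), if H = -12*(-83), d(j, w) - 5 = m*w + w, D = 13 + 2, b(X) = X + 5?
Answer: 266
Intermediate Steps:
b(X) = 5 + X
D = 15
m = -50 (m = (5*(5 + 5))*(-1) = (5*10)*(-1) = 50*(-1) = -50)
d(j, w) = 5 - 49*w (d(j, w) = 5 + (-50*w + w) = 5 - 49*w)
H = 996
H + d(-41, D) = 996 + (5 - 49*15) = 996 + (5 - 735) = 996 - 730 = 266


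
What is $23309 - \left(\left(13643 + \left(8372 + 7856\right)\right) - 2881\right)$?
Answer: $-3681$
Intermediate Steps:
$23309 - \left(\left(13643 + \left(8372 + 7856\right)\right) - 2881\right) = 23309 - \left(\left(13643 + 16228\right) - 2881\right) = 23309 - \left(29871 - 2881\right) = 23309 - 26990 = -3681$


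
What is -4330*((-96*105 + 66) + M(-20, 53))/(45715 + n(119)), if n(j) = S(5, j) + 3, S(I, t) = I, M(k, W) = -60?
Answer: 14540140/15241 ≈ 954.01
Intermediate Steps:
n(j) = 8 (n(j) = 5 + 3 = 8)
-4330*((-96*105 + 66) + M(-20, 53))/(45715 + n(119)) = -4330*((-96*105 + 66) - 60)/(45715 + 8) = -4330/(45723/((-10080 + 66) - 60)) = -4330/(45723/(-10014 - 60)) = -4330/(45723/(-10074)) = -4330/(45723*(-1/10074)) = -4330/(-15241/3358) = -4330*(-3358/15241) = 14540140/15241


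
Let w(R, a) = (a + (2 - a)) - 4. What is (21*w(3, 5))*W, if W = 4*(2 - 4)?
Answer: 336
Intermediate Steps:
W = -8 (W = 4*(-2) = -8)
w(R, a) = -2 (w(R, a) = 2 - 4 = -2)
(21*w(3, 5))*W = (21*(-2))*(-8) = -42*(-8) = 336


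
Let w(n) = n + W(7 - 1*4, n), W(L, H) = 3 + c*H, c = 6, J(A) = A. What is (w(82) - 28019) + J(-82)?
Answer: -27524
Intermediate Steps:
W(L, H) = 3 + 6*H
w(n) = 3 + 7*n (w(n) = n + (3 + 6*n) = 3 + 7*n)
(w(82) - 28019) + J(-82) = ((3 + 7*82) - 28019) - 82 = ((3 + 574) - 28019) - 82 = (577 - 28019) - 82 = -27442 - 82 = -27524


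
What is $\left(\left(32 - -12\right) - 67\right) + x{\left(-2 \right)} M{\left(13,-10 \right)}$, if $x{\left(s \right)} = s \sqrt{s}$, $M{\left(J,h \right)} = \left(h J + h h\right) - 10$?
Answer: $-23 + 80 i \sqrt{2} \approx -23.0 + 113.14 i$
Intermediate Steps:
$M{\left(J,h \right)} = -10 + h^{2} + J h$ ($M{\left(J,h \right)} = \left(J h + h^{2}\right) - 10 = \left(h^{2} + J h\right) - 10 = -10 + h^{2} + J h$)
$x{\left(s \right)} = s^{\frac{3}{2}}$
$\left(\left(32 - -12\right) - 67\right) + x{\left(-2 \right)} M{\left(13,-10 \right)} = \left(\left(32 - -12\right) - 67\right) + \left(-2\right)^{\frac{3}{2}} \left(-10 + \left(-10\right)^{2} + 13 \left(-10\right)\right) = \left(\left(32 + 12\right) - 67\right) + - 2 i \sqrt{2} \left(-10 + 100 - 130\right) = \left(44 - 67\right) + - 2 i \sqrt{2} \left(-40\right) = -23 + 80 i \sqrt{2}$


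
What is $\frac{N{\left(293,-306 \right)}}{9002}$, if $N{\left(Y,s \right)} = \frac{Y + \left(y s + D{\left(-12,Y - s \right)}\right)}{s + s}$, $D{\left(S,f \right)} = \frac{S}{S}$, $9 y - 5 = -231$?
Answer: $- \frac{3989}{2754612} \approx -0.0014481$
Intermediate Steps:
$y = - \frac{226}{9}$ ($y = \frac{5}{9} + \frac{1}{9} \left(-231\right) = \frac{5}{9} - \frac{77}{3} = - \frac{226}{9} \approx -25.111$)
$D{\left(S,f \right)} = 1$
$N{\left(Y,s \right)} = \frac{1 + Y - \frac{226 s}{9}}{2 s}$ ($N{\left(Y,s \right)} = \frac{Y - \left(-1 + \frac{226 s}{9}\right)}{s + s} = \frac{Y - \left(-1 + \frac{226 s}{9}\right)}{2 s} = \left(1 + Y - \frac{226 s}{9}\right) \frac{1}{2 s} = \frac{1 + Y - \frac{226 s}{9}}{2 s}$)
$\frac{N{\left(293,-306 \right)}}{9002} = \frac{\frac{1}{18} \frac{1}{-306} \left(9 - -69156 + 9 \cdot 293\right)}{9002} = \frac{1}{18} \left(- \frac{1}{306}\right) \left(9 + 69156 + 2637\right) \frac{1}{9002} = \frac{1}{18} \left(- \frac{1}{306}\right) 71802 \cdot \frac{1}{9002} = \left(- \frac{3989}{306}\right) \frac{1}{9002} = - \frac{3989}{2754612}$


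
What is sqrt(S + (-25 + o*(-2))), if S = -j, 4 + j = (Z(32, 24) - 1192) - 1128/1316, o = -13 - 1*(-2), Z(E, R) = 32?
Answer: sqrt(56931)/7 ≈ 34.086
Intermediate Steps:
o = -11 (o = -13 + 2 = -11)
j = -8154/7 (j = -4 + ((32 - 1192) - 1128/1316) = -4 + (-1160 - 1128*1/1316) = -4 + (-1160 - 6/7) = -4 - 8126/7 = -8154/7 ≈ -1164.9)
S = 8154/7 (S = -1*(-8154/7) = 8154/7 ≈ 1164.9)
sqrt(S + (-25 + o*(-2))) = sqrt(8154/7 + (-25 - 11*(-2))) = sqrt(8154/7 + (-25 + 22)) = sqrt(8154/7 - 3) = sqrt(8133/7) = sqrt(56931)/7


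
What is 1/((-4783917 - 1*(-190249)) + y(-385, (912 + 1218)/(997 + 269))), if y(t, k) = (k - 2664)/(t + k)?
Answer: -80880/371535306091 ≈ -2.1769e-7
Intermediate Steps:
y(t, k) = (-2664 + k)/(k + t)
1/((-4783917 - 1*(-190249)) + y(-385, (912 + 1218)/(997 + 269))) = 1/((-4783917 - 1*(-190249)) + (-2664 + (912 + 1218)/(997 + 269))/((912 + 1218)/(997 + 269) - 385)) = 1/((-4783917 + 190249) + (-2664 + 2130/1266)/(2130/1266 - 385)) = 1/(-4593668 + (-2664 + 2130*(1/1266))/(2130*(1/1266) - 385)) = 1/(-4593668 + (-2664 + 355/211)/(355/211 - 385)) = 1/(-4593668 - 561749/211/(-80880/211)) = 1/(-4593668 - 211/80880*(-561749/211)) = 1/(-4593668 + 561749/80880) = 1/(-371535306091/80880) = -80880/371535306091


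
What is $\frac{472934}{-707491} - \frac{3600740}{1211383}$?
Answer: $- \frac{3120395351062}{857042570053} \approx -3.6409$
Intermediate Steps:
$\frac{472934}{-707491} - \frac{3600740}{1211383} = 472934 \left(- \frac{1}{707491}\right) - \frac{3600740}{1211383} = - \frac{472934}{707491} - \frac{3600740}{1211383} = - \frac{3120395351062}{857042570053}$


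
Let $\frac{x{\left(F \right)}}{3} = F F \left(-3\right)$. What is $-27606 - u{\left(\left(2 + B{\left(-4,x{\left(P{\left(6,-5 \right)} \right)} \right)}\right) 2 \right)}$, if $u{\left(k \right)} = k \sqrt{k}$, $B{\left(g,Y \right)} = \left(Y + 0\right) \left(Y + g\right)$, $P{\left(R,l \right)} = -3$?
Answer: $-27606 - 13774 \sqrt{13774} \approx -1.6442 \cdot 10^{6}$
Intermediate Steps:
$x{\left(F \right)} = - 9 F^{2}$ ($x{\left(F \right)} = 3 F F \left(-3\right) = 3 F^{2} \left(-3\right) = 3 \left(- 3 F^{2}\right) = - 9 F^{2}$)
$B{\left(g,Y \right)} = Y \left(Y + g\right)$
$u{\left(k \right)} = k^{\frac{3}{2}}$
$-27606 - u{\left(\left(2 + B{\left(-4,x{\left(P{\left(6,-5 \right)} \right)} \right)}\right) 2 \right)} = -27606 - \left(\left(2 + - 9 \left(-3\right)^{2} \left(- 9 \left(-3\right)^{2} - 4\right)\right) 2\right)^{\frac{3}{2}} = -27606 - \left(\left(2 + \left(-9\right) 9 \left(\left(-9\right) 9 - 4\right)\right) 2\right)^{\frac{3}{2}} = -27606 - \left(\left(2 - 81 \left(-81 - 4\right)\right) 2\right)^{\frac{3}{2}} = -27606 - \left(\left(2 - -6885\right) 2\right)^{\frac{3}{2}} = -27606 - \left(\left(2 + 6885\right) 2\right)^{\frac{3}{2}} = -27606 - \left(6887 \cdot 2\right)^{\frac{3}{2}} = -27606 - 13774^{\frac{3}{2}} = -27606 - 13774 \sqrt{13774}$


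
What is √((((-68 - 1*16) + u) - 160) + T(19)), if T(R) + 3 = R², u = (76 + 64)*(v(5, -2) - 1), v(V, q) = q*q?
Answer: √534 ≈ 23.108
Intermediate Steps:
v(V, q) = q²
u = 420 (u = (76 + 64)*((-2)² - 1) = 140*(4 - 1) = 140*3 = 420)
T(R) = -3 + R²
√((((-68 - 1*16) + u) - 160) + T(19)) = √((((-68 - 1*16) + 420) - 160) + (-3 + 19²)) = √((((-68 - 16) + 420) - 160) + (-3 + 361)) = √(((-84 + 420) - 160) + 358) = √((336 - 160) + 358) = √(176 + 358) = √534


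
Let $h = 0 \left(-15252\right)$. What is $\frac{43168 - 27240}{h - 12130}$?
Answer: $- \frac{7964}{6065} \approx -1.3131$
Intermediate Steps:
$h = 0$
$\frac{43168 - 27240}{h - 12130} = \frac{43168 - 27240}{0 - 12130} = \frac{15928}{-12130} = 15928 \left(- \frac{1}{12130}\right) = - \frac{7964}{6065}$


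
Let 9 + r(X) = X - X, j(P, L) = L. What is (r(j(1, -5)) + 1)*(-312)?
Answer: 2496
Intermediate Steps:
r(X) = -9 (r(X) = -9 + (X - X) = -9 + 0 = -9)
(r(j(1, -5)) + 1)*(-312) = (-9 + 1)*(-312) = -8*(-312) = 2496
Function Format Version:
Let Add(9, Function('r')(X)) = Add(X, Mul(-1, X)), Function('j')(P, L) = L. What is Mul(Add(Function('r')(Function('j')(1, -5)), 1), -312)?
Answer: 2496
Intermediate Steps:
Function('r')(X) = -9 (Function('r')(X) = Add(-9, Add(X, Mul(-1, X))) = Add(-9, 0) = -9)
Mul(Add(Function('r')(Function('j')(1, -5)), 1), -312) = Mul(Add(-9, 1), -312) = Mul(-8, -312) = 2496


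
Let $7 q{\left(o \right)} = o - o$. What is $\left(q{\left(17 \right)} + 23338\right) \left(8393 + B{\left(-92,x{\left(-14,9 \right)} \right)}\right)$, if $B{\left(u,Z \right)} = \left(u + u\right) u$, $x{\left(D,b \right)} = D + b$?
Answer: $590941498$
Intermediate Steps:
$q{\left(o \right)} = 0$ ($q{\left(o \right)} = \frac{o - o}{7} = \frac{1}{7} \cdot 0 = 0$)
$B{\left(u,Z \right)} = 2 u^{2}$ ($B{\left(u,Z \right)} = 2 u u = 2 u^{2}$)
$\left(q{\left(17 \right)} + 23338\right) \left(8393 + B{\left(-92,x{\left(-14,9 \right)} \right)}\right) = \left(0 + 23338\right) \left(8393 + 2 \left(-92\right)^{2}\right) = 23338 \left(8393 + 2 \cdot 8464\right) = 23338 \left(8393 + 16928\right) = 23338 \cdot 25321 = 590941498$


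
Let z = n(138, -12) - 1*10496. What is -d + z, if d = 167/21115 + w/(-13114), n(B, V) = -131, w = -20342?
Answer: -1471535217169/138451055 ≈ -10629.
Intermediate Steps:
d = 215855684/138451055 (d = 167/21115 - 20342/(-13114) = 167*(1/21115) - 20342*(-1/13114) = 167/21115 + 10171/6557 = 215855684/138451055 ≈ 1.5591)
z = -10627 (z = -131 - 1*10496 = -131 - 10496 = -10627)
-d + z = -1*215855684/138451055 - 10627 = -215855684/138451055 - 10627 = -1471535217169/138451055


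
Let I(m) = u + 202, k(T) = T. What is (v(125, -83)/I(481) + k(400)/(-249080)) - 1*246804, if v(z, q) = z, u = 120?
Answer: -494864444421/2005094 ≈ -2.4680e+5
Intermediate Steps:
I(m) = 322 (I(m) = 120 + 202 = 322)
(v(125, -83)/I(481) + k(400)/(-249080)) - 1*246804 = (125/322 + 400/(-249080)) - 1*246804 = (125*(1/322) + 400*(-1/249080)) - 246804 = (125/322 - 10/6227) - 246804 = 775155/2005094 - 246804 = -494864444421/2005094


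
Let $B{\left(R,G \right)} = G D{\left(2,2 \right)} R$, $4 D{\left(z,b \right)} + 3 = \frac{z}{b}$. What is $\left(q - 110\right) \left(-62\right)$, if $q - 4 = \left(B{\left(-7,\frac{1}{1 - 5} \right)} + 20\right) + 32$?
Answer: $\frac{13609}{4} \approx 3402.3$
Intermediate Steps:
$D{\left(z,b \right)} = - \frac{3}{4} + \frac{z}{4 b}$ ($D{\left(z,b \right)} = - \frac{3}{4} + \frac{z \frac{1}{b}}{4} = - \frac{3}{4} + \frac{z}{4 b}$)
$B{\left(R,G \right)} = - \frac{G R}{2}$ ($B{\left(R,G \right)} = G \frac{2 - 6}{4 \cdot 2} R = G \frac{1}{4} \cdot \frac{1}{2} \left(2 - 6\right) R = G \frac{1}{4} \cdot \frac{1}{2} \left(-4\right) R = G \left(- \frac{1}{2}\right) R = - \frac{G}{2} R = - \frac{G R}{2}$)
$q = \frac{441}{8}$ ($q = 4 + \left(\left(\left(- \frac{1}{2}\right) \frac{1}{1 - 5} \left(-7\right) + 20\right) + 32\right) = 4 + \left(\left(\left(- \frac{1}{2}\right) \frac{1}{-4} \left(-7\right) + 20\right) + 32\right) = 4 + \left(\left(\left(- \frac{1}{2}\right) \left(- \frac{1}{4}\right) \left(-7\right) + 20\right) + 32\right) = 4 + \left(\left(- \frac{7}{8} + 20\right) + 32\right) = 4 + \left(\frac{153}{8} + 32\right) = 4 + \frac{409}{8} = \frac{441}{8} \approx 55.125$)
$\left(q - 110\right) \left(-62\right) = \left(\frac{441}{8} - 110\right) \left(-62\right) = \left(- \frac{439}{8}\right) \left(-62\right) = \frac{13609}{4}$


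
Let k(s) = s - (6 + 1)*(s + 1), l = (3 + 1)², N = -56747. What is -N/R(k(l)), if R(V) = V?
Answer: -56747/103 ≈ -550.94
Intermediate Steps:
l = 16 (l = 4² = 16)
k(s) = -7 - 6*s (k(s) = s - 7*(1 + s) = s - (7 + 7*s) = s + (-7 - 7*s) = -7 - 6*s)
-N/R(k(l)) = -(-56747)/(-7 - 6*16) = -(-56747)/(-7 - 96) = -(-56747)/(-103) = -(-56747)*(-1)/103 = -1*56747/103 = -56747/103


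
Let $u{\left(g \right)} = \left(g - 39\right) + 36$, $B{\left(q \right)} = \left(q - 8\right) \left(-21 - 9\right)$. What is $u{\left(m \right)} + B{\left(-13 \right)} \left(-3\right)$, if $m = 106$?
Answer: $-1787$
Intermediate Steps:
$B{\left(q \right)} = 240 - 30 q$ ($B{\left(q \right)} = \left(-8 + q\right) \left(-30\right) = 240 - 30 q$)
$u{\left(g \right)} = -3 + g$ ($u{\left(g \right)} = \left(-39 + g\right) + 36 = -3 + g$)
$u{\left(m \right)} + B{\left(-13 \right)} \left(-3\right) = \left(-3 + 106\right) + \left(240 - -390\right) \left(-3\right) = 103 + \left(240 + 390\right) \left(-3\right) = 103 + 630 \left(-3\right) = 103 - 1890 = -1787$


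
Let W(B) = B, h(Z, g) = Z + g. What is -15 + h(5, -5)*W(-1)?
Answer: -15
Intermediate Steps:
-15 + h(5, -5)*W(-1) = -15 + (5 - 5)*(-1) = -15 + 0*(-1) = -15 + 0 = -15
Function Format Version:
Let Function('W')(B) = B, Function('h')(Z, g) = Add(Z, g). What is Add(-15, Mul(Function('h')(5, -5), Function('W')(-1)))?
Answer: -15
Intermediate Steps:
Add(-15, Mul(Function('h')(5, -5), Function('W')(-1))) = Add(-15, Mul(Add(5, -5), -1)) = Add(-15, Mul(0, -1)) = Add(-15, 0) = -15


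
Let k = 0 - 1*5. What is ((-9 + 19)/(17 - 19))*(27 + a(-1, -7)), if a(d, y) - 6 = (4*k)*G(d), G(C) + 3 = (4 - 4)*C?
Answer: -465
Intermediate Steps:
G(C) = -3 (G(C) = -3 + (4 - 4)*C = -3 + 0*C = -3 + 0 = -3)
k = -5 (k = 0 - 5 = -5)
a(d, y) = 66 (a(d, y) = 6 + (4*(-5))*(-3) = 6 - 20*(-3) = 6 + 60 = 66)
((-9 + 19)/(17 - 19))*(27 + a(-1, -7)) = ((-9 + 19)/(17 - 19))*(27 + 66) = (10/(-2))*93 = (10*(-½))*93 = -5*93 = -465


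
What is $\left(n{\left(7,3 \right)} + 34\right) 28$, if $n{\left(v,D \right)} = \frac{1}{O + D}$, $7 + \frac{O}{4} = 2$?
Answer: $\frac{16156}{17} \approx 950.35$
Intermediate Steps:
$O = -20$ ($O = -28 + 4 \cdot 2 = -28 + 8 = -20$)
$n{\left(v,D \right)} = \frac{1}{-20 + D}$
$\left(n{\left(7,3 \right)} + 34\right) 28 = \left(\frac{1}{-20 + 3} + 34\right) 28 = \left(\frac{1}{-17} + 34\right) 28 = \left(- \frac{1}{17} + 34\right) 28 = \frac{577}{17} \cdot 28 = \frac{16156}{17}$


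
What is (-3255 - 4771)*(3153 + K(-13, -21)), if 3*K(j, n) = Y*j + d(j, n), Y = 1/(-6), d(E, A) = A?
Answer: -227300333/9 ≈ -2.5256e+7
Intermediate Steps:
Y = -⅙ ≈ -0.16667
K(j, n) = -j/18 + n/3 (K(j, n) = (-j/6 + n)/3 = (n - j/6)/3 = -j/18 + n/3)
(-3255 - 4771)*(3153 + K(-13, -21)) = (-3255 - 4771)*(3153 + (-1/18*(-13) + (⅓)*(-21))) = -8026*(3153 + (13/18 - 7)) = -8026*(3153 - 113/18) = -8026*56641/18 = -227300333/9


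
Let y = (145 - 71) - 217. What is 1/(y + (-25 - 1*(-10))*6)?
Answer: -1/233 ≈ -0.0042918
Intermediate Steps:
y = -143 (y = 74 - 217 = -143)
1/(y + (-25 - 1*(-10))*6) = 1/(-143 + (-25 - 1*(-10))*6) = 1/(-143 + (-25 + 10)*6) = 1/(-143 - 15*6) = 1/(-143 - 90) = 1/(-233) = -1/233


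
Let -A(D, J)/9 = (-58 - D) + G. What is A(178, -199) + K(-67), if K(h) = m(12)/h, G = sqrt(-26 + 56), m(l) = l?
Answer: 142296/67 - 9*sqrt(30) ≈ 2074.5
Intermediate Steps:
G = sqrt(30) ≈ 5.4772
A(D, J) = 522 - 9*sqrt(30) + 9*D (A(D, J) = -9*((-58 - D) + sqrt(30)) = -9*(-58 + sqrt(30) - D) = 522 - 9*sqrt(30) + 9*D)
K(h) = 12/h
A(178, -199) + K(-67) = (522 - 9*sqrt(30) + 9*178) + 12/(-67) = (522 - 9*sqrt(30) + 1602) + 12*(-1/67) = (2124 - 9*sqrt(30)) - 12/67 = 142296/67 - 9*sqrt(30)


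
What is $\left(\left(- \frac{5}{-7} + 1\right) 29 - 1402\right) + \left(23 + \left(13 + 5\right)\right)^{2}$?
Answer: $\frac{2301}{7} \approx 328.71$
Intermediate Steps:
$\left(\left(- \frac{5}{-7} + 1\right) 29 - 1402\right) + \left(23 + \left(13 + 5\right)\right)^{2} = \left(\left(\left(-5\right) \left(- \frac{1}{7}\right) + 1\right) 29 - 1402\right) + \left(23 + 18\right)^{2} = \left(\left(\frac{5}{7} + 1\right) 29 - 1402\right) + 41^{2} = \left(\frac{12}{7} \cdot 29 - 1402\right) + 1681 = \left(\frac{348}{7} - 1402\right) + 1681 = - \frac{9466}{7} + 1681 = \frac{2301}{7}$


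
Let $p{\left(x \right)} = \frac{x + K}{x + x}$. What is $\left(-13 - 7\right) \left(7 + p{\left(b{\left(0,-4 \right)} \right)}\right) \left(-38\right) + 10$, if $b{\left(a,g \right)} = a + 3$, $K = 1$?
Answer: $\frac{17510}{3} \approx 5836.7$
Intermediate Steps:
$b{\left(a,g \right)} = 3 + a$
$p{\left(x \right)} = \frac{1 + x}{2 x}$ ($p{\left(x \right)} = \frac{x + 1}{x + x} = \frac{1 + x}{2 x}$)
$\left(-13 - 7\right) \left(7 + p{\left(b{\left(0,-4 \right)} \right)}\right) \left(-38\right) + 10 = \left(-13 - 7\right) \left(7 + \frac{1 + \left(3 + 0\right)}{2 \left(3 + 0\right)}\right) \left(-38\right) + 10 = - 20 \left(7 + \frac{1 + 3}{2 \cdot 3}\right) \left(-38\right) + 10 = - 20 \left(7 + \frac{1}{2} \cdot \frac{1}{3} \cdot 4\right) \left(-38\right) + 10 = - 20 \left(7 + \frac{2}{3}\right) \left(-38\right) + 10 = \left(-20\right) \frac{23}{3} \left(-38\right) + 10 = \left(- \frac{460}{3}\right) \left(-38\right) + 10 = \frac{17480}{3} + 10 = \frac{17510}{3}$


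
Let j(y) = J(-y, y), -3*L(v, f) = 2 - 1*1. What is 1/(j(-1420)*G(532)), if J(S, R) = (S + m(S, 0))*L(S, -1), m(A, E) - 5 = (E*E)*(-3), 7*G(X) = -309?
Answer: 7/146775 ≈ 4.7692e-5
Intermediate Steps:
L(v, f) = -⅓ (L(v, f) = -(2 - 1*1)/3 = -(2 - 1)/3 = -⅓*1 = -⅓)
G(X) = -309/7 (G(X) = (⅐)*(-309) = -309/7)
m(A, E) = 5 - 3*E² (m(A, E) = 5 + (E*E)*(-3) = 5 + E²*(-3) = 5 - 3*E²)
J(S, R) = -5/3 - S/3 (J(S, R) = (S + (5 - 3*0²))*(-⅓) = (S + (5 - 3*0))*(-⅓) = (S + (5 + 0))*(-⅓) = (S + 5)*(-⅓) = (5 + S)*(-⅓) = -5/3 - S/3)
j(y) = -5/3 + y/3 (j(y) = -5/3 - (-1)*y/3 = -5/3 + y/3)
1/(j(-1420)*G(532)) = 1/((-5/3 + (⅓)*(-1420))*(-309/7)) = -7/309/(-5/3 - 1420/3) = -7/309/(-475) = -1/475*(-7/309) = 7/146775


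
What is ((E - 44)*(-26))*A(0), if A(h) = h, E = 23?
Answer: 0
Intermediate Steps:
((E - 44)*(-26))*A(0) = ((23 - 44)*(-26))*0 = -21*(-26)*0 = 546*0 = 0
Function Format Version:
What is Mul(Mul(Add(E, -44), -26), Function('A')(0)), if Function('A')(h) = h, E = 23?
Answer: 0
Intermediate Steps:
Mul(Mul(Add(E, -44), -26), Function('A')(0)) = Mul(Mul(Add(23, -44), -26), 0) = Mul(Mul(-21, -26), 0) = Mul(546, 0) = 0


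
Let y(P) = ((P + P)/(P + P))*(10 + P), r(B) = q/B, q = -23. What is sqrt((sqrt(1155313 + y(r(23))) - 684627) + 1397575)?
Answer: sqrt(712948 + 7*sqrt(23578)) ≈ 845.00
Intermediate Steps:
r(B) = -23/B
y(P) = 10 + P (y(P) = ((2*P)/((2*P)))*(10 + P) = ((2*P)*(1/(2*P)))*(10 + P) = 1*(10 + P) = 10 + P)
sqrt((sqrt(1155313 + y(r(23))) - 684627) + 1397575) = sqrt((sqrt(1155313 + (10 - 23/23)) - 684627) + 1397575) = sqrt((sqrt(1155313 + (10 - 23*1/23)) - 684627) + 1397575) = sqrt((sqrt(1155313 + (10 - 1)) - 684627) + 1397575) = sqrt((sqrt(1155313 + 9) - 684627) + 1397575) = sqrt((sqrt(1155322) - 684627) + 1397575) = sqrt((7*sqrt(23578) - 684627) + 1397575) = sqrt((-684627 + 7*sqrt(23578)) + 1397575) = sqrt(712948 + 7*sqrt(23578))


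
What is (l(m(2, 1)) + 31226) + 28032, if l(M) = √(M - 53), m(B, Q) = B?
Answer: 59258 + I*√51 ≈ 59258.0 + 7.1414*I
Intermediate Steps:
l(M) = √(-53 + M)
(l(m(2, 1)) + 31226) + 28032 = (√(-53 + 2) + 31226) + 28032 = (√(-51) + 31226) + 28032 = (I*√51 + 31226) + 28032 = (31226 + I*√51) + 28032 = 59258 + I*√51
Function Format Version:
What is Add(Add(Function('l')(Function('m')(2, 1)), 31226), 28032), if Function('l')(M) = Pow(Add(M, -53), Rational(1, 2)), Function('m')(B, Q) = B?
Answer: Add(59258, Mul(I, Pow(51, Rational(1, 2)))) ≈ Add(59258., Mul(7.1414, I))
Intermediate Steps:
Function('l')(M) = Pow(Add(-53, M), Rational(1, 2))
Add(Add(Function('l')(Function('m')(2, 1)), 31226), 28032) = Add(Add(Pow(Add(-53, 2), Rational(1, 2)), 31226), 28032) = Add(Add(Pow(-51, Rational(1, 2)), 31226), 28032) = Add(Add(Mul(I, Pow(51, Rational(1, 2))), 31226), 28032) = Add(Add(31226, Mul(I, Pow(51, Rational(1, 2)))), 28032) = Add(59258, Mul(I, Pow(51, Rational(1, 2))))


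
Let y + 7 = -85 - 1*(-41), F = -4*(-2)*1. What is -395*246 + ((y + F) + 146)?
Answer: -97067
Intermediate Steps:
F = 8 (F = 8*1 = 8)
y = -51 (y = -7 + (-85 - 1*(-41)) = -7 + (-85 + 41) = -7 - 44 = -51)
-395*246 + ((y + F) + 146) = -395*246 + ((-51 + 8) + 146) = -97170 + (-43 + 146) = -97170 + 103 = -97067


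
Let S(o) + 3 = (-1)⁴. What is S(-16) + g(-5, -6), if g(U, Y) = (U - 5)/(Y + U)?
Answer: -12/11 ≈ -1.0909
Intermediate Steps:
g(U, Y) = (-5 + U)/(U + Y)
S(o) = -2 (S(o) = -3 + (-1)⁴ = -3 + 1 = -2)
S(-16) + g(-5, -6) = -2 + (-5 - 5)/(-5 - 6) = -2 - 10/(-11) = -2 - 1/11*(-10) = -2 + 10/11 = -12/11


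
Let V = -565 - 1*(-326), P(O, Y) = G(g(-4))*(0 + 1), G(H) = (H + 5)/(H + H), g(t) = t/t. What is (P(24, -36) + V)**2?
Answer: 55696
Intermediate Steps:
g(t) = 1
G(H) = (5 + H)/(2*H) (G(H) = (5 + H)/((2*H)) = (5 + H)*(1/(2*H)) = (5 + H)/(2*H))
P(O, Y) = 3 (P(O, Y) = ((1/2)*(5 + 1)/1)*(0 + 1) = ((1/2)*1*6)*1 = 3*1 = 3)
V = -239 (V = -565 + 326 = -239)
(P(24, -36) + V)**2 = (3 - 239)**2 = (-236)**2 = 55696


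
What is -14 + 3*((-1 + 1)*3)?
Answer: -14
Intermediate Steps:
-14 + 3*((-1 + 1)*3) = -14 + 3*(0*3) = -14 + 3*0 = -14 + 0 = -14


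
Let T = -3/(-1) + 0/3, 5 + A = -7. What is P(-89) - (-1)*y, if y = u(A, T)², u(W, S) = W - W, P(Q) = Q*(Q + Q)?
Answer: 15842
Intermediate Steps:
A = -12 (A = -5 - 7 = -12)
T = 3 (T = -3*(-1) + 0*(⅓) = 3 + 0 = 3)
P(Q) = 2*Q² (P(Q) = Q*(2*Q) = 2*Q²)
u(W, S) = 0
y = 0 (y = 0² = 0)
P(-89) - (-1)*y = 2*(-89)² - (-1)*0 = 2*7921 - 1*0 = 15842 + 0 = 15842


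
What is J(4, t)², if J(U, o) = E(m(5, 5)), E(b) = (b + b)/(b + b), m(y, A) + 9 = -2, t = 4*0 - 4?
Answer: 1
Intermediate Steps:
t = -4 (t = 0 - 4 = -4)
m(y, A) = -11 (m(y, A) = -9 - 2 = -11)
E(b) = 1 (E(b) = (2*b)/((2*b)) = (2*b)*(1/(2*b)) = 1)
J(U, o) = 1
J(4, t)² = 1² = 1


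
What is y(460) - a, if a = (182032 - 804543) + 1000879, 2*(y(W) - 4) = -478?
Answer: -378603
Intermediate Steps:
y(W) = -235 (y(W) = 4 + (1/2)*(-478) = 4 - 239 = -235)
a = 378368 (a = -622511 + 1000879 = 378368)
y(460) - a = -235 - 1*378368 = -235 - 378368 = -378603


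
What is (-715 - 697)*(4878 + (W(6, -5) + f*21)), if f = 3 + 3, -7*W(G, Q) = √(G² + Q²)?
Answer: -7065648 + 1412*√61/7 ≈ -7.0641e+6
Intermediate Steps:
W(G, Q) = -√(G² + Q²)/7
f = 6
(-715 - 697)*(4878 + (W(6, -5) + f*21)) = (-715 - 697)*(4878 + (-√(6² + (-5)²)/7 + 6*21)) = -1412*(4878 + (-√(36 + 25)/7 + 126)) = -1412*(4878 + (-√61/7 + 126)) = -1412*(4878 + (126 - √61/7)) = -1412*(5004 - √61/7) = -7065648 + 1412*√61/7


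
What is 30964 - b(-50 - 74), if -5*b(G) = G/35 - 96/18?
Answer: 16255168/525 ≈ 30962.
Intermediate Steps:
b(G) = 16/15 - G/175 (b(G) = -(G/35 - 96/18)/5 = -(G*(1/35) - 96*1/18)/5 = -(G/35 - 16/3)/5 = -(-16/3 + G/35)/5 = 16/15 - G/175)
30964 - b(-50 - 74) = 30964 - (16/15 - (-50 - 74)/175) = 30964 - (16/15 - 1/175*(-124)) = 30964 - (16/15 + 124/175) = 30964 - 1*932/525 = 30964 - 932/525 = 16255168/525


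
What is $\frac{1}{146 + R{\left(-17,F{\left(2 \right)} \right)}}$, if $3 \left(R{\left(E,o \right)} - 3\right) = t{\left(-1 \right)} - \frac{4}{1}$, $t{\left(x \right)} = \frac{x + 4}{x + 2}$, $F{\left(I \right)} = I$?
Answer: $\frac{3}{446} \approx 0.0067265$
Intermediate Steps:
$t{\left(x \right)} = \frac{4 + x}{2 + x}$
$R{\left(E,o \right)} = \frac{8}{3}$ ($R{\left(E,o \right)} = 3 + \frac{\frac{4 - 1}{2 - 1} - \frac{4}{1}}{3} = 3 + \frac{1^{-1} \cdot 3 - 4}{3} = 3 + \frac{1 \cdot 3 - 4}{3} = 3 + \frac{3 - 4}{3} = 3 + \frac{1}{3} \left(-1\right) = 3 - \frac{1}{3} = \frac{8}{3}$)
$\frac{1}{146 + R{\left(-17,F{\left(2 \right)} \right)}} = \frac{1}{146 + \frac{8}{3}} = \frac{1}{\frac{446}{3}} = \frac{3}{446}$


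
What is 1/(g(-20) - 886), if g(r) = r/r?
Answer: -1/885 ≈ -0.0011299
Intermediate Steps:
g(r) = 1
1/(g(-20) - 886) = 1/(1 - 886) = 1/(-885) = -1/885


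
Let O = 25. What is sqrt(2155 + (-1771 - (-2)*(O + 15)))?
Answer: 4*sqrt(29) ≈ 21.541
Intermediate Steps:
sqrt(2155 + (-1771 - (-2)*(O + 15))) = sqrt(2155 + (-1771 - (-2)*(25 + 15))) = sqrt(2155 + (-1771 - (-2)*40)) = sqrt(2155 + (-1771 - 1*(-80))) = sqrt(2155 + (-1771 + 80)) = sqrt(2155 - 1691) = sqrt(464) = 4*sqrt(29)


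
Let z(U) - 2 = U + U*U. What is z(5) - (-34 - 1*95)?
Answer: 161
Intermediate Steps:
z(U) = 2 + U + U**2 (z(U) = 2 + (U + U*U) = 2 + (U + U**2) = 2 + U + U**2)
z(5) - (-34 - 1*95) = (2 + 5 + 5**2) - (-34 - 1*95) = (2 + 5 + 25) - (-34 - 95) = 32 - 1*(-129) = 32 + 129 = 161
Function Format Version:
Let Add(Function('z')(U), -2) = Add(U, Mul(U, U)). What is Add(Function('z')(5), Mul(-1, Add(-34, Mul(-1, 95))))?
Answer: 161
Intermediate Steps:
Function('z')(U) = Add(2, U, Pow(U, 2)) (Function('z')(U) = Add(2, Add(U, Mul(U, U))) = Add(2, Add(U, Pow(U, 2))) = Add(2, U, Pow(U, 2)))
Add(Function('z')(5), Mul(-1, Add(-34, Mul(-1, 95)))) = Add(Add(2, 5, Pow(5, 2)), Mul(-1, Add(-34, Mul(-1, 95)))) = Add(Add(2, 5, 25), Mul(-1, Add(-34, -95))) = Add(32, Mul(-1, -129)) = Add(32, 129) = 161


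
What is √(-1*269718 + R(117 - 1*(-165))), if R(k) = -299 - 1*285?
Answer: I*√270302 ≈ 519.91*I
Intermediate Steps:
R(k) = -584 (R(k) = -299 - 285 = -584)
√(-1*269718 + R(117 - 1*(-165))) = √(-1*269718 - 584) = √(-269718 - 584) = √(-270302) = I*√270302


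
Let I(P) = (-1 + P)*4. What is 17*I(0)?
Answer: -68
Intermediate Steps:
I(P) = -4 + 4*P
17*I(0) = 17*(-4 + 4*0) = 17*(-4 + 0) = 17*(-4) = -68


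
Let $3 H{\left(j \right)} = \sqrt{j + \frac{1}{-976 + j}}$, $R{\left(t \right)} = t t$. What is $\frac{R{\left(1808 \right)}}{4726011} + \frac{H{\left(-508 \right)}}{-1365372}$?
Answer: $\frac{3268864}{4726011} - \frac{i \sqrt{279686883}}{3039318072} \approx 0.69168 - 5.5025 \cdot 10^{-6} i$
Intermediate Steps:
$R{\left(t \right)} = t^{2}$
$H{\left(j \right)} = \frac{\sqrt{j + \frac{1}{-976 + j}}}{3}$
$\frac{R{\left(1808 \right)}}{4726011} + \frac{H{\left(-508 \right)}}{-1365372} = \frac{1808^{2}}{4726011} + \frac{\frac{1}{3} \sqrt{\frac{1 - 508 \left(-976 - 508\right)}{-976 - 508}}}{-1365372} = 3268864 \cdot \frac{1}{4726011} + \frac{\sqrt{\frac{1 - -753872}{-1484}}}{3} \left(- \frac{1}{1365372}\right) = \frac{3268864}{4726011} + \frac{\sqrt{- \frac{1 + 753872}{1484}}}{3} \left(- \frac{1}{1365372}\right) = \frac{3268864}{4726011} + \frac{\sqrt{\left(- \frac{1}{1484}\right) 753873}}{3} \left(- \frac{1}{1365372}\right) = \frac{3268864}{4726011} + \frac{\sqrt{- \frac{753873}{1484}}}{3} \left(- \frac{1}{1365372}\right) = \frac{3268864}{4726011} + \frac{\frac{1}{742} i \sqrt{279686883}}{3} \left(- \frac{1}{1365372}\right) = \frac{3268864}{4726011} + \frac{i \sqrt{279686883}}{2226} \left(- \frac{1}{1365372}\right) = \frac{3268864}{4726011} - \frac{i \sqrt{279686883}}{3039318072}$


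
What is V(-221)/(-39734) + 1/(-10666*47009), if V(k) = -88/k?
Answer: -22065902343/2201441542242358 ≈ -1.0023e-5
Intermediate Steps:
V(-221)/(-39734) + 1/(-10666*47009) = -88/(-221)/(-39734) + 1/(-10666*47009) = -88*(-1/221)*(-1/39734) - 1/10666*1/47009 = (88/221)*(-1/39734) - 1/501397994 = -44/4390607 - 1/501397994 = -22065902343/2201441542242358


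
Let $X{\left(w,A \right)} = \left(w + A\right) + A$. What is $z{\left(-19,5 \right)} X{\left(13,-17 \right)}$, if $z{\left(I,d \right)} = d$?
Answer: $-105$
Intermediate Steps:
$X{\left(w,A \right)} = w + 2 A$ ($X{\left(w,A \right)} = \left(A + w\right) + A = w + 2 A$)
$z{\left(-19,5 \right)} X{\left(13,-17 \right)} = 5 \left(13 + 2 \left(-17\right)\right) = 5 \left(13 - 34\right) = 5 \left(-21\right) = -105$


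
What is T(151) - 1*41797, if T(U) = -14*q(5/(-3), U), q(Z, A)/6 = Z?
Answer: -41657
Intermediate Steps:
q(Z, A) = 6*Z
T(U) = 140 (T(U) = -84*5/(-3) = -84*5*(-⅓) = -84*(-5)/3 = -14*(-10) = 140)
T(151) - 1*41797 = 140 - 1*41797 = 140 - 41797 = -41657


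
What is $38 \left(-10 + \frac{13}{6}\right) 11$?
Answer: $- \frac{9823}{3} \approx -3274.3$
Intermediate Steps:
$38 \left(-10 + \frac{13}{6}\right) 11 = 38 \left(- \frac{47}{6}\right) 11 = \left(- \frac{893}{3}\right) 11 = - \frac{9823}{3}$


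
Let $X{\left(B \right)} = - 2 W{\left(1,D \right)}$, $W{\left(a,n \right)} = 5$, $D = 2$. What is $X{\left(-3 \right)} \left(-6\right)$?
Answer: $60$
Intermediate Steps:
$X{\left(B \right)} = -10$ ($X{\left(B \right)} = \left(-2\right) 5 = -10$)
$X{\left(-3 \right)} \left(-6\right) = \left(-10\right) \left(-6\right) = 60$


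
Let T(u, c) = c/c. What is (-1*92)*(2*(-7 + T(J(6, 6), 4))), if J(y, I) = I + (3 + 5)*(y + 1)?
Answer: 1104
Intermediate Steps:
J(y, I) = 8 + I + 8*y (J(y, I) = I + 8*(1 + y) = I + (8 + 8*y) = 8 + I + 8*y)
T(u, c) = 1
(-1*92)*(2*(-7 + T(J(6, 6), 4))) = (-1*92)*(2*(-7 + 1)) = -184*(-6) = -92*(-12) = 1104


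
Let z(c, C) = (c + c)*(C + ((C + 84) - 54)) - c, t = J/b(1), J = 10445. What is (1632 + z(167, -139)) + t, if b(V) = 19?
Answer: -1535528/19 ≈ -80817.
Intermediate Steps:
t = 10445/19 ≈ 549.74
z(c, C) = -c + 2*c*(30 + 2*C) (z(c, C) = (2*c)*(C + ((84 + C) - 54)) - c = (2*c)*(C + (30 + C)) - c = (2*c)*(30 + 2*C) - c = 2*c*(30 + 2*C) - c = -c + 2*c*(30 + 2*C))
(1632 + z(167, -139)) + t = (1632 + 167*(59 + 4*(-139))) + 10445/19 = (1632 + 167*(59 - 556)) + 10445/19 = (1632 + 167*(-497)) + 10445/19 = (1632 - 82999) + 10445/19 = -81367 + 10445/19 = -1535528/19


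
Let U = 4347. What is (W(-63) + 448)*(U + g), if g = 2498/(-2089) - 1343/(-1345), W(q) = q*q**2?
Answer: -3048410831425848/2809705 ≈ -1.0850e+9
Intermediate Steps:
W(q) = q**3
g = -554283/2809705 (g = 2498*(-1/2089) - 1343*(-1/1345) = -2498/2089 + 1343/1345 = -554283/2809705 ≈ -0.19727)
(W(-63) + 448)*(U + g) = ((-63)**3 + 448)*(4347 - 554283/2809705) = (-250047 + 448)*(12213233352/2809705) = -249599*12213233352/2809705 = -3048410831425848/2809705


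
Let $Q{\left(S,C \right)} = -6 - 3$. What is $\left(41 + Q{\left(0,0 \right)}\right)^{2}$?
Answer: $1024$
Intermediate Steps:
$Q{\left(S,C \right)} = -9$ ($Q{\left(S,C \right)} = -6 - 3 = -9$)
$\left(41 + Q{\left(0,0 \right)}\right)^{2} = \left(41 - 9\right)^{2} = 32^{2} = 1024$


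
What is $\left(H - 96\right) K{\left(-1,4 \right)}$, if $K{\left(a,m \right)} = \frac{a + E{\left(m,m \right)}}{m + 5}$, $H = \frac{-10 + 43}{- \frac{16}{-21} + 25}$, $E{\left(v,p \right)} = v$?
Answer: $- \frac{17081}{541} \approx -31.573$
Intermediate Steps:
$H = \frac{693}{541}$ ($H = \frac{33}{\left(-16\right) \left(- \frac{1}{21}\right) + 25} = \frac{33}{\frac{16}{21} + 25} = \frac{33}{\frac{541}{21}} = 33 \cdot \frac{21}{541} = \frac{693}{541} \approx 1.281$)
$K{\left(a,m \right)} = \frac{a + m}{5 + m}$ ($K{\left(a,m \right)} = \frac{a + m}{m + 5} = \frac{a + m}{5 + m}$)
$\left(H - 96\right) K{\left(-1,4 \right)} = \left(\frac{693}{541} - 96\right) \frac{-1 + 4}{5 + 4} = - \frac{51243 \cdot \frac{1}{9} \cdot 3}{541} = \left(- \frac{51243}{541}\right) \frac{1}{3} = - \frac{17081}{541}$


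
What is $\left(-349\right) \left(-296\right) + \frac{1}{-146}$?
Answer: $\frac{15082383}{146} \approx 1.033 \cdot 10^{5}$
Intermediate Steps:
$\left(-349\right) \left(-296\right) + \frac{1}{-146} = 103304 - \frac{1}{146} = \frac{15082383}{146}$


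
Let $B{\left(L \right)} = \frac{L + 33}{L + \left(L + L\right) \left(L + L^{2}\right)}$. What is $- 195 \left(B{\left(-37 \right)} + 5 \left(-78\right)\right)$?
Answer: $\frac{115367838}{1517} \approx 76050.0$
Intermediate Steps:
$B{\left(L \right)} = \frac{33 + L}{L + 2 L \left(L + L^{2}\right)}$
$- 195 \left(B{\left(-37 \right)} + 5 \left(-78\right)\right) = - 195 \left(\frac{33 - 37}{\left(-37\right) \left(1 + 2 \left(-37\right) + 2 \left(-37\right)^{2}\right)} + 5 \left(-78\right)\right) = - 195 \left(\left(- \frac{1}{37}\right) \frac{1}{1 - 74 + 2 \cdot 1369} \left(-4\right) - 390\right) = - 195 \left(\left(- \frac{1}{37}\right) \frac{1}{1 - 74 + 2738} \left(-4\right) - 390\right) = - 195 \left(\left(- \frac{1}{37}\right) \frac{1}{2665} \left(-4\right) - 390\right) = - 195 \left(\frac{4}{98605} - 390\right) = \left(-195\right) \left(- \frac{38455946}{98605}\right) = \frac{115367838}{1517}$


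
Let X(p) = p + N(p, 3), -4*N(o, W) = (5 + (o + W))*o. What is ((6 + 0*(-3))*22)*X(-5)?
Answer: -165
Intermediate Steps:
N(o, W) = -o*(5 + W + o)/4 (N(o, W) = -(5 + (o + W))*o/4 = -(5 + (W + o))*o/4 = -(5 + W + o)*o/4 = -o*(5 + W + o)/4)
X(p) = p - p*(8 + p)/4 (X(p) = p - p*(5 + 3 + p)/4 = p - p*(8 + p)/4)
((6 + 0*(-3))*22)*X(-5) = ((6 + 0*(-3))*22)*((¼)*(-5)*(-4 - 1*(-5))) = ((6 + 0)*22)*((¼)*(-5)*(-4 + 5)) = (6*22)*((¼)*(-5)*1) = 132*(-5/4) = -165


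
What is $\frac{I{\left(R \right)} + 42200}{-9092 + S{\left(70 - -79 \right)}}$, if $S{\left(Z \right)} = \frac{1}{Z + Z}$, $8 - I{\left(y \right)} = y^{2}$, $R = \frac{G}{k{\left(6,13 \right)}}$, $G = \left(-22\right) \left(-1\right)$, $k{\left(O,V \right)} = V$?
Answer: $- \frac{2125535064}{457891135} \approx -4.642$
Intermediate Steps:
$G = 22$
$R = \frac{22}{13} \approx 1.6923$
$I{\left(y \right)} = 8 - y^{2}$
$S{\left(Z \right)} = \frac{1}{2 Z}$
$\frac{I{\left(R \right)} + 42200}{-9092 + S{\left(70 - -79 \right)}} = \frac{\left(8 - \left(\frac{22}{13}\right)^{2}\right) + 42200}{-9092 + \frac{1}{2 \left(70 - -79\right)}} = \frac{\left(8 - \frac{484}{169}\right) + 42200}{-9092 + \frac{1}{2 \left(70 + 79\right)}} = \frac{\left(8 - \frac{484}{169}\right) + 42200}{-9092 + \frac{1}{2 \cdot 149}} = \frac{\frac{868}{169} + 42200}{-9092 + \frac{1}{2} \cdot \frac{1}{149}} = \frac{7132668}{169 \left(-9092 + \frac{1}{298}\right)} = \frac{7132668}{169 \left(- \frac{2709415}{298}\right)} = \frac{7132668}{169} \left(- \frac{298}{2709415}\right) = - \frac{2125535064}{457891135}$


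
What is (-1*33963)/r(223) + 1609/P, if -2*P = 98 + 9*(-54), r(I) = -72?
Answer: 1117445/2328 ≈ 480.00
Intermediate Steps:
P = 194 (P = -(98 + 9*(-54))/2 = -(98 - 486)/2 = -1/2*(-388) = 194)
(-1*33963)/r(223) + 1609/P = -1*33963/(-72) + 1609/194 = -33963*(-1/72) + 1609*(1/194) = 11321/24 + 1609/194 = 1117445/2328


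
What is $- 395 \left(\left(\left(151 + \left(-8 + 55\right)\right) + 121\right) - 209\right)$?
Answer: $-43450$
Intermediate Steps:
$- 395 \left(\left(\left(151 + \left(-8 + 55\right)\right) + 121\right) - 209\right) = - 395 \left(\left(\left(151 + 47\right) + 121\right) - 209\right) = - 395 \left(\left(198 + 121\right) - 209\right) = - 395 \left(319 - 209\right) = \left(-395\right) 110 = -43450$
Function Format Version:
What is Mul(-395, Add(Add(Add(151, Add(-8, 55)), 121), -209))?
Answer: -43450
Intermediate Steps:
Mul(-395, Add(Add(Add(151, Add(-8, 55)), 121), -209)) = Mul(-395, Add(Add(Add(151, 47), 121), -209)) = Mul(-395, Add(Add(198, 121), -209)) = Mul(-395, Add(319, -209)) = Mul(-395, 110) = -43450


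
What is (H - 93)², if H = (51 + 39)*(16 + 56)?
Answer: 40793769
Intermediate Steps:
H = 6480 (H = 90*72 = 6480)
(H - 93)² = (6480 - 93)² = 6387² = 40793769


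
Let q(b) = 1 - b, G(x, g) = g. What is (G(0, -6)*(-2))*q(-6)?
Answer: 84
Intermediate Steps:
(G(0, -6)*(-2))*q(-6) = (-6*(-2))*(1 - 1*(-6)) = 12*(1 + 6) = 12*7 = 84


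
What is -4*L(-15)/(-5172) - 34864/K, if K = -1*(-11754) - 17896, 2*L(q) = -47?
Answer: 44934815/7941606 ≈ 5.6581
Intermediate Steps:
L(q) = -47/2 (L(q) = (½)*(-47) = -47/2)
K = -6142 (K = 11754 - 17896 = -6142)
-4*L(-15)/(-5172) - 34864/K = -4*(-47/2)/(-5172) - 34864/(-6142) = 94*(-1/5172) - 34864*(-1/6142) = -47/2586 + 17432/3071 = 44934815/7941606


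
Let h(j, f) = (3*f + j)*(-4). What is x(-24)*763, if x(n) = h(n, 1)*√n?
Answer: 128184*I*√6 ≈ 3.1399e+5*I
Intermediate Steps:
h(j, f) = -12*f - 4*j (h(j, f) = (j + 3*f)*(-4) = -12*f - 4*j)
x(n) = √n*(-12 - 4*n) (x(n) = (-12*1 - 4*n)*√n = (-12 - 4*n)*√n = √n*(-12 - 4*n))
x(-24)*763 = (4*√(-24)*(-3 - 1*(-24)))*763 = (4*(2*I*√6)*(-3 + 24))*763 = (4*(2*I*√6)*21)*763 = (168*I*√6)*763 = 128184*I*√6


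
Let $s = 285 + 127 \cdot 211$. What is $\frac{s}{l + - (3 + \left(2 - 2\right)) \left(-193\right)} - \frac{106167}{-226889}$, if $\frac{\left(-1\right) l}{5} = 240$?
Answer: $- \frac{6078678191}{140898069} \approx -43.142$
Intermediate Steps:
$l = -1200$ ($l = \left(-5\right) 240 = -1200$)
$s = 27082$ ($s = 285 + 26797 = 27082$)
$\frac{s}{l + - (3 + \left(2 - 2\right)) \left(-193\right)} - \frac{106167}{-226889} = \frac{27082}{-1200 + - (3 + \left(2 - 2\right)) \left(-193\right)} - \frac{106167}{-226889} = \frac{27082}{-1200 + - (3 + 0) \left(-193\right)} - - \frac{106167}{226889} = \frac{27082}{-1200 + \left(-1\right) 3 \left(-193\right)} + \frac{106167}{226889} = \frac{27082}{-1200 - -579} + \frac{106167}{226889} = \frac{27082}{-1200 + 579} + \frac{106167}{226889} = \frac{27082}{-621} + \frac{106167}{226889} = 27082 \left(- \frac{1}{621}\right) + \frac{106167}{226889} = - \frac{27082}{621} + \frac{106167}{226889} = - \frac{6078678191}{140898069}$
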